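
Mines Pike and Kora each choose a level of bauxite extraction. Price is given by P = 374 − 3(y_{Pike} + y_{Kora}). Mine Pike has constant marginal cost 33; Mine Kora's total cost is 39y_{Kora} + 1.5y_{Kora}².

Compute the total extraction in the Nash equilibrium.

67.8

Mine Pike's profit: π = y_{Pike}(374 − 3(y_{Pike} + y_{Kora})) − 33y_{Pike}.
∂π/∂y_{Pike} = 341 − 6y_{Pike} − 3y_{Kora} = 0, so y_{Pike} = 341/6 − 0.5y_{Kora}.
For Kora: ∂π/∂y_{Kora} = 335 − 9y_{Kora} − 3y_{Pike} = 0 ⇒ y_{Kora} = 335/9 − (1/3)y_{Pike}.
Solving the two reaction functions simultaneously: (1 − (−0.5)(−1/3))y_{Pike} = 341/6 − 0.5·(335/9), so (5/6)y_{Pike} = 344/9 and y_{Pike} = 688/15.
Then y_{Kora} = 335/9 − (1/3)·(688/15) = 329/15.
Total extraction: 688/15 + 329/15 = 67.8.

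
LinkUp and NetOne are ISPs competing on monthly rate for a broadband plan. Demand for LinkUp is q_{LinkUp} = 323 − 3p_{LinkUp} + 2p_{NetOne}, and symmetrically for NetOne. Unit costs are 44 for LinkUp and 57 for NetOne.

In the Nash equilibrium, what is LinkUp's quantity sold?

LinkUp's profit: π = (p_{LinkUp} − 44)(323 − 3p_{LinkUp} + 2p_{NetOne}).
∂π/∂p_{LinkUp} = 455 − 6p_{LinkUp} + 2p_{NetOne} = 0 ⇒ p_{LinkUp} = 455/6 + (1/3)p_{NetOne}.
Similarly p_{NetOne} = 247/3 + (1/3)p_{LinkUp}.
Substituting the second reaction function into the first: p_{LinkUp} = 455/6 + (1/3)(247/3 + (1/3)p_{LinkUp}), which gives (8/9)p_{LinkUp} = 1859/18 ⇒ p_{LinkUp} = 116.1875.
Then p_{NetOne} = 247/3 + (1/3)·116.1875 = 121.0625.
q_{LinkUp} = 323 − 3·116.1875 + 2·121.0625 = 216.5625.

216.5625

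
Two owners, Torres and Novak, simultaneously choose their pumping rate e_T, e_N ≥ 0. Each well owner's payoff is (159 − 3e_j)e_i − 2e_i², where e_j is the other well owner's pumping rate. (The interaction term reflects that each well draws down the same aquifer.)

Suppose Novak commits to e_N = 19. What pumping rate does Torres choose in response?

25.5

Torres's payoff is (159 − 3e_N)e_T − 2e_T².
∂π/∂e_T = 159 − 3e_N − 4e_T = 0, so e_T = 39.75 − 0.75e_N.
At e_N = 19: e_T = 39.75 − 0.75·19 = 25.5.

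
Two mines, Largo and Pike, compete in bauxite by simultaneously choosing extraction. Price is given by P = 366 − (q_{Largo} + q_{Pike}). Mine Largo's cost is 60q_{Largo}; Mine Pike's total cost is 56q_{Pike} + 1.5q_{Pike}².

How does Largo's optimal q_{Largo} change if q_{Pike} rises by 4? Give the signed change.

Mine Largo's profit: π = q_{Largo}(366 − (q_{Largo} + q_{Pike})) − 60q_{Largo}.
∂π/∂q_{Largo} = 306 − 2q_{Largo} − q_{Pike} = 0, so q_{Largo} = 153 − 0.5q_{Pike}.
The reaction-function slope is −0.5, so a 4-unit rise in q_{Pike} moves q_{Largo} by −0.5 × 4 = −2. Largo's best response falls — the actions are strategic substitutes.

-2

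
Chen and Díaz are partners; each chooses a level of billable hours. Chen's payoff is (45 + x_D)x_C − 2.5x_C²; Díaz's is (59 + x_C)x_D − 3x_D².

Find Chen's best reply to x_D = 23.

Expanding Chen's payoff: 45x_C + x_Dx_C − 2.5x_C².
∂π/∂x_C = 45 + x_D − 5x_C = 0, so x_C = 9 + 0.2x_D.
At x_D = 23: x_C = 9 + 0.2·23 = 13.6.

13.6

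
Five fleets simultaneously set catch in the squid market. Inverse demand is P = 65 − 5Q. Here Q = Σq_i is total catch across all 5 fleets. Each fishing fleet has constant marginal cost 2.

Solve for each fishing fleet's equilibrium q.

A representative fishing fleet's profit is π_i = q_i(65 − 5Q) − 2q_i, with Q = q_i + Σ_{j≠i} q_j.
First-order condition: 63 − 10q_i − 5Σ_{j≠i} q_j = 0.
In a symmetric equilibrium every fishing fleet chooses the same q, so Σ_{j≠i} q_j = 4q. The condition becomes 63 − 30q = 0, giving q = 63/30 = 2.1.

2.1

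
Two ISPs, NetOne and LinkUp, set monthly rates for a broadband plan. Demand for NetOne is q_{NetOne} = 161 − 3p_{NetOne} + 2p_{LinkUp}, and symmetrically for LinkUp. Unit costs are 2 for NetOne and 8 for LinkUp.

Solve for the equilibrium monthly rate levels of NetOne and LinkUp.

42.875, 45.125

NetOne's profit: π = (p_{NetOne} − 2)(161 − 3p_{NetOne} + 2p_{LinkUp}).
∂π/∂p_{NetOne} = 167 − 6p_{NetOne} + 2p_{LinkUp} = 0 ⇒ p_{NetOne} = 167/6 + (1/3)p_{LinkUp}.
Similarly p_{LinkUp} = 185/6 + (1/3)p_{NetOne}.
Plugging p_{LinkUp} into NetOne's best response: p_{NetOne} = 167/6 + (1/3)(185/6 + (1/3)p_{NetOne}) ⇒ (8/9)p_{NetOne} = 343/9, so p_{NetOne} = 42.875.
Then p_{LinkUp} = 185/6 + (1/3)·42.875 = 45.125.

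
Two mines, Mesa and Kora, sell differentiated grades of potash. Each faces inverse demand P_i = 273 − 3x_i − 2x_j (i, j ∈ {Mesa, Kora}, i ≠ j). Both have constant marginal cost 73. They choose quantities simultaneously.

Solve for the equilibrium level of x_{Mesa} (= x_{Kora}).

25

Mine Mesa's profit: π = x_{Mesa}(273 − 3x_{Mesa} − 2x_{Kora}) − 73x_{Mesa}.
∂π/∂x_{Mesa} = 200 − 6x_{Mesa} − 2x_{Kora} = 0 ⇒ x_{Mesa} = 100/3 − (1/3)x_{Kora}.
Setting x_{Mesa} = x_{Kora} in the reaction function: x_{Mesa} = 100/3 − (1/3)x_{Mesa}, so x_{Mesa} = (100/3) / (4/3) = 25.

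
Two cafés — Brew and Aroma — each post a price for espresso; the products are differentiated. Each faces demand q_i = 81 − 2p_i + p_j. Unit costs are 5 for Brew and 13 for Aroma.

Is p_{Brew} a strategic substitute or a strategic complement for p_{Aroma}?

Brew's profit: π = (p_{Brew} − 5)(81 − 2p_{Brew} + p_{Aroma}).
∂π/∂p_{Brew} = 91 − 4p_{Brew} + p_{Aroma} = 0 ⇒ p_{Brew} = 22.75 + 0.25p_{Aroma}.
The best-response slope dp_{Brew}/dp_{Aroma} = 0.25 > 0: the reaction function is upward-sloping, so the choices are strategic complements.

strategic complements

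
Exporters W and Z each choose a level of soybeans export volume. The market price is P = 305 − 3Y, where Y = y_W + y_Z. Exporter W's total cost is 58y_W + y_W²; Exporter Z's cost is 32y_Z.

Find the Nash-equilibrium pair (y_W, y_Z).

Exporter W's profit: π = y_W(305 − 3(y_W + y_Z)) − 58y_W − y_W².
∂π/∂y_W = 247 − 8y_W − 3y_Z = 0, so y_W = 30.875 − 0.375y_Z.
For Z: ∂π/∂y_Z = 273 − 6y_Z − 3y_W = 0 ⇒ y_Z = 45.5 − 0.5y_W.
Substituting the second reaction function into the first: y_W = 30.875 − 0.375(45.5 − 0.5y_W), which gives 0.8125y_W = 13.8125 ⇒ y_W = 17.
Then y_Z = 45.5 − 0.5·17 = 37.

17, 37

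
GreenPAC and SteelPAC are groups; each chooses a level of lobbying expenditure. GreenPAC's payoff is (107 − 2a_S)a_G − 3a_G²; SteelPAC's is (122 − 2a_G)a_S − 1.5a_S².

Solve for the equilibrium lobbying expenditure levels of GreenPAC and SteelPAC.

5.5, 37

Expanding GreenPAC's payoff: 107a_G − 2a_Sa_G − 3a_G².
∂π/∂a_G = 107 − 2a_S − 6a_G = 0, so a_G = 107/6 − (1/3)a_S.
Likewise for SteelPAC: a_S = 122/3 − (2/3)a_G.
Solving the two reaction functions simultaneously: (1 − (−1/3)(−2/3))a_G = 107/6 − (1/3)·(122/3), so (7/9)a_G = 77/18 and a_G = 5.5.
Then a_S = 122/3 − (2/3)·5.5 = 37.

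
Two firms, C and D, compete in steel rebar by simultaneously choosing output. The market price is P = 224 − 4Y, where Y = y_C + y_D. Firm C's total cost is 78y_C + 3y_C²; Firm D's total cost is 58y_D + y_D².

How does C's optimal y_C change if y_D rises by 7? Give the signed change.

-2

Firm C's profit: π = y_C(224 − 4(y_C + y_D)) − 78y_C − 3y_C².
∂π/∂y_C = 146 − 14y_C − 4y_D = 0, so y_C = 73/7 − (2/7)y_D.
The reaction-function slope is −2/7, so a 7-unit rise in y_D moves y_C by −2/7 × 7 = −2. C's best response falls — the actions are strategic substitutes.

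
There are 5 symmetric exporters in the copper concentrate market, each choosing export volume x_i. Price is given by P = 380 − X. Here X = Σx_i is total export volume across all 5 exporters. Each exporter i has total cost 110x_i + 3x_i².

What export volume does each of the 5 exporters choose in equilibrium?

22.5

A representative exporter's profit is π_i = x_i(380 − X) − 110x_i − 3x_i², with X = x_i + Σ_{j≠i} x_j.
First-order condition: 270 − 8x_i − Σ_{j≠i} x_j = 0.
With identical exporters, set every x_j = x: then 270 − 8x − 4x = 0, i.e. x = 270/12 = 22.5.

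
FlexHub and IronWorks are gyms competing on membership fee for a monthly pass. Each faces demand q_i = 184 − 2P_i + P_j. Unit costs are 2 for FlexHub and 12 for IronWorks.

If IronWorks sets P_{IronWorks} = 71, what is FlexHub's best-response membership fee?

64.75

FlexHub's profit: π = (P_{FlexHub} − 2)(184 − 2P_{FlexHub} + P_{IronWorks}).
∂π/∂P_{FlexHub} = 188 − 4P_{FlexHub} + P_{IronWorks} = 0 ⇒ P_{FlexHub} = 47 + 0.25P_{IronWorks}.
At P_{IronWorks} = 71: P_{FlexHub} = 47 + 0.25·71 = 64.75.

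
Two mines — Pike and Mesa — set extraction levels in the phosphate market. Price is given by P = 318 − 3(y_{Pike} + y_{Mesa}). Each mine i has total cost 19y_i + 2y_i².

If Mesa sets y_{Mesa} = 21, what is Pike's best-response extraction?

Mine Pike's profit: π = y_{Pike}(318 − 3(y_{Pike} + y_{Mesa})) − 19y_{Pike} − 2y_{Pike}².
∂π/∂y_{Pike} = 299 − 10y_{Pike} − 3y_{Mesa} = 0, so y_{Pike} = 29.9 − 0.3y_{Mesa}.
At y_{Mesa} = 21: y_{Pike} = 29.9 − 0.3·21 = 23.6.

23.6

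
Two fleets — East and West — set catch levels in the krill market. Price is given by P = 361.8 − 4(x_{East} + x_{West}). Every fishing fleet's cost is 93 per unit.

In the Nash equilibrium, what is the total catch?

Fishing fleet East's profit: π = x_{East}(361.8 − 4(x_{East} + x_{West})) − 93x_{East}.
∂π/∂x_{East} = 268.8 − 8x_{East} − 4x_{West} = 0, so x_{East} = 33.6 − 0.5x_{West}.
The game is symmetric, so in equilibrium x_{West} = x_{East}: the reaction function gives 1.5x_{East} = 33.6, hence x_{East} = 22.4.
Total catch: 22.4 + 22.4 = 44.8.

44.8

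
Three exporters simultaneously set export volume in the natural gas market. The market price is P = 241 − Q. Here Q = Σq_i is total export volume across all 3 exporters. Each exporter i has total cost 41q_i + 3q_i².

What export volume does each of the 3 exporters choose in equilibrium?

A representative exporter's profit is π_i = q_i(241 − Q) − 41q_i − 3q_i², with Q = q_i + Σ_{j≠i} q_j.
First-order condition: 200 − 8q_i − Σ_{j≠i} q_j = 0.
In a symmetric equilibrium every exporter chooses the same q, so Σ_{j≠i} q_j = 2q. The condition becomes 200 − 10q = 0, giving q = 200/10 = 20.

20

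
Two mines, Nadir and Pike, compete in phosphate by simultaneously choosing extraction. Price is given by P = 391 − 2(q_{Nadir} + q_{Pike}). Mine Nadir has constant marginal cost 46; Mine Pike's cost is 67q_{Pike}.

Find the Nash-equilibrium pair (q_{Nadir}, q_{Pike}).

Mine Nadir's profit: π = q_{Nadir}(391 − 2(q_{Nadir} + q_{Pike})) − 46q_{Nadir}.
∂π/∂q_{Nadir} = 345 − 4q_{Nadir} − 2q_{Pike} = 0, so q_{Nadir} = 86.25 − 0.5q_{Pike}.
By the same steps for Pike: q_{Pike} = 81 − 0.5q_{Nadir}.
Substituting the second reaction function into the first: q_{Nadir} = 86.25 − 0.5(81 − 0.5q_{Nadir}), which gives 0.75q_{Nadir} = 45.75 ⇒ q_{Nadir} = 61.
Then q_{Pike} = 81 − 0.5·61 = 50.5.

61, 50.5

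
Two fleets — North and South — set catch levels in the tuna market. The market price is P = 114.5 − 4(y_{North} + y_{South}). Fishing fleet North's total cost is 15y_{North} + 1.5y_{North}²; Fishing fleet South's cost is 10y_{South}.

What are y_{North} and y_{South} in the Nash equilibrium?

Fishing fleet North's profit: π = y_{North}(114.5 − 4(y_{North} + y_{South})) − 15y_{North} − 1.5y_{North}².
∂π/∂y_{North} = 99.5 − 11y_{North} − 4y_{South} = 0, so y_{North} = 199/22 − (4/11)y_{South}.
For South: ∂π/∂y_{South} = 104.5 − 8y_{South} − 4y_{North} = 0 ⇒ y_{South} = 13.0625 − 0.5y_{North}.
Plugging y_{South} into North's best response: y_{North} = 199/22 − (4/11)(13.0625 − 0.5y_{North}) ⇒ (9/11)y_{North} = 189/44, so y_{North} = 5.25.
Then y_{South} = 13.0625 − 0.5·5.25 = 10.4375.

5.25, 10.4375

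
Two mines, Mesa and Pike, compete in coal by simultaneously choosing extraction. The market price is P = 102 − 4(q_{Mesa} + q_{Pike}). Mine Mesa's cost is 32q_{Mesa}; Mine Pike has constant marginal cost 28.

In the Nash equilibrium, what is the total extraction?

12

Mine Mesa's profit: π = q_{Mesa}(102 − 4(q_{Mesa} + q_{Pike})) − 32q_{Mesa}.
∂π/∂q_{Mesa} = 70 − 8q_{Mesa} − 4q_{Pike} = 0, so q_{Mesa} = 8.75 − 0.5q_{Pike}.
By the same steps for Pike: q_{Pike} = 9.25 − 0.5q_{Mesa}.
Substituting the second reaction function into the first: q_{Mesa} = 8.75 − 0.5(9.25 − 0.5q_{Mesa}), which gives 0.75q_{Mesa} = 4.125 ⇒ q_{Mesa} = 5.5.
Then q_{Pike} = 9.25 − 0.5·5.5 = 6.5.
Total extraction: 5.5 + 6.5 = 12.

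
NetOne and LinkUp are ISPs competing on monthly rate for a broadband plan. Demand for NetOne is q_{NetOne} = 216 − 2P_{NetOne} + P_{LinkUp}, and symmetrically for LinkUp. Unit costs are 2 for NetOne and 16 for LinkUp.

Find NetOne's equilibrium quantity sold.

NetOne's profit: π = (P_{NetOne} − 2)(216 − 2P_{NetOne} + P_{LinkUp}).
∂π/∂P_{NetOne} = 220 − 4P_{NetOne} + P_{LinkUp} = 0 ⇒ P_{NetOne} = 55 + 0.25P_{LinkUp}.
Similarly P_{LinkUp} = 62 + 0.25P_{NetOne}.
Plugging P_{LinkUp} into NetOne's best response: P_{NetOne} = 55 + 0.25(62 + 0.25P_{NetOne}) ⇒ 0.9375P_{NetOne} = 70.5, so P_{NetOne} = 75.2.
Then P_{LinkUp} = 62 + 0.25·75.2 = 80.8.
q_{NetOne} = 216 − 2·75.2 + 80.8 = 146.4.

146.4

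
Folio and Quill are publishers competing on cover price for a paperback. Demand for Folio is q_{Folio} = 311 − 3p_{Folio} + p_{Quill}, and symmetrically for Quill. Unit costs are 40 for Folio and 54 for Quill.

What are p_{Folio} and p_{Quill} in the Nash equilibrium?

Folio's profit: π = (p_{Folio} − 40)(311 − 3p_{Folio} + p_{Quill}).
∂π/∂p_{Folio} = 431 − 6p_{Folio} + p_{Quill} = 0 ⇒ p_{Folio} = 431/6 + (1/6)p_{Quill}.
Similarly p_{Quill} = 473/6 + (1/6)p_{Folio}.
Solving the two reaction functions simultaneously: (1 − (1/6)(1/6))p_{Folio} = 431/6 + (1/6)·(473/6), so (35/36)p_{Folio} = 3059/36 and p_{Folio} = 87.4.
Then p_{Quill} = 473/6 + (1/6)·87.4 = 93.4.

87.4, 93.4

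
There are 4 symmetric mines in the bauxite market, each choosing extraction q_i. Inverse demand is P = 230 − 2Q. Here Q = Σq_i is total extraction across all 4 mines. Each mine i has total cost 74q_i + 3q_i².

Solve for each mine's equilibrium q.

A representative mine's profit is π_i = q_i(230 − 2Q) − 74q_i − 3q_i², with Q = q_i + Σ_{j≠i} q_j.
First-order condition: 156 − 10q_i − 2Σ_{j≠i} q_j = 0.
In a symmetric equilibrium every mine chooses the same q, so Σ_{j≠i} q_j = 3q. The condition becomes 156 − 16q = 0, giving q = 156/16 = 9.75.

9.75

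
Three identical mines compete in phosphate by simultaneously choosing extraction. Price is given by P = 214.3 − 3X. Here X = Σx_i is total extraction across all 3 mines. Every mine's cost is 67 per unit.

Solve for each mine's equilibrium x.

A representative mine's profit is π_i = x_i(214.3 − 3X) − 67x_i, with X = x_i + Σ_{j≠i} x_j.
First-order condition: 147.3 − 6x_i − 3Σ_{j≠i} x_j = 0.
Imposing symmetry (x_j = x for all j) turns Σ_{j≠i} x_j into 2x, so 147.3 = 12x and x = 12.275.

12.275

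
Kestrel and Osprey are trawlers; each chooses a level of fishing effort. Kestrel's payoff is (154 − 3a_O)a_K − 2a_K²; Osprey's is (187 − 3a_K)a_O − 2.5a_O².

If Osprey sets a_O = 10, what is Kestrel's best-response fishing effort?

Expanding Kestrel's payoff: 154a_K − 3a_Oa_K − 2a_K².
∂π/∂a_K = 154 − 3a_O − 4a_K = 0, so a_K = 38.5 − 0.75a_O.
At a_O = 10: a_K = 38.5 − 0.75·10 = 31.

31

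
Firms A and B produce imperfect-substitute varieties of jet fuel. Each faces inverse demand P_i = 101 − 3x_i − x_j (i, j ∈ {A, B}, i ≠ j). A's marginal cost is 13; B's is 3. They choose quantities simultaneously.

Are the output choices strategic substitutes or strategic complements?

Firm A's profit: π = x_A(101 − 3x_A − x_B) − 13x_A.
∂π/∂x_A = 88 − 6x_A − x_B = 0 ⇒ x_A = 44/3 − (1/6)x_B.
The best-response slope dx_A/dx_B = −1/6 < 0: the reaction function is downward-sloping, so the choices are strategic substitutes.

strategic substitutes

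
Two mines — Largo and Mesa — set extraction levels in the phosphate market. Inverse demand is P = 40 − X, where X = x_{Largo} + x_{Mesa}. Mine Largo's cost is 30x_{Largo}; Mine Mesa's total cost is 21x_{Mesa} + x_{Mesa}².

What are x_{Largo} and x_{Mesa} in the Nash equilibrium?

3, 4

Mine Largo's profit: π = x_{Largo}(40 − (x_{Largo} + x_{Mesa})) − 30x_{Largo}.
∂π/∂x_{Largo} = 10 − 2x_{Largo} − x_{Mesa} = 0, so x_{Largo} = 5 − 0.5x_{Mesa}.
For Mesa: ∂π/∂x_{Mesa} = 19 − 4x_{Mesa} − x_{Largo} = 0 ⇒ x_{Mesa} = 4.75 − 0.25x_{Largo}.
Solving the two reaction functions simultaneously: (1 − (−0.5)(−0.25))x_{Largo} = 5 − 0.5·4.75, so 0.875x_{Largo} = 2.625 and x_{Largo} = 3.
Then x_{Mesa} = 4.75 − 0.25·3 = 4.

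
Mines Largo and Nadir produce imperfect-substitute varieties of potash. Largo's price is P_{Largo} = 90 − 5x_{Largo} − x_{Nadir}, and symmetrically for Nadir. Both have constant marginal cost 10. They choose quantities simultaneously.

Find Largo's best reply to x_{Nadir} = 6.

7.4

Mine Largo's profit: π = x_{Largo}(90 − 5x_{Largo} − x_{Nadir}) − 10x_{Largo}.
∂π/∂x_{Largo} = 80 − 10x_{Largo} − x_{Nadir} = 0 ⇒ x_{Largo} = 8 − 0.1x_{Nadir}.
At x_{Nadir} = 6: x_{Largo} = 8 − 0.1·6 = 7.4.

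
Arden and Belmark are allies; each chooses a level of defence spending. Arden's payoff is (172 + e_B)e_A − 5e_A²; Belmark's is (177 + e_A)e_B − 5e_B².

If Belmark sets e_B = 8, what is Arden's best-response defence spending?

Expanding Arden's payoff: 172e_A + e_Be_A − 5e_A².
∂π/∂e_A = 172 + e_B − 10e_A = 0, so e_A = 17.2 + 0.1e_B.
At e_B = 8: e_A = 17.2 + 0.1·8 = 18.

18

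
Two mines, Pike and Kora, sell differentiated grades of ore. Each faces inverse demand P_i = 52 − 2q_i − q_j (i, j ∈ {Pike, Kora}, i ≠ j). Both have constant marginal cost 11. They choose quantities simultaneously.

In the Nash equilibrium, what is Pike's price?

27.4

Mine Pike's profit: π = q_{Pike}(52 − 2q_{Pike} − q_{Kora}) − 11q_{Pike}.
∂π/∂q_{Pike} = 41 − 4q_{Pike} − q_{Kora} = 0 ⇒ q_{Pike} = 10.25 − 0.25q_{Kora}.
The game is symmetric, so in equilibrium q_{Kora} = q_{Pike}: the reaction function gives 1.25q_{Pike} = 10.25, hence q_{Pike} = 8.2.
P_{Pike} = 52 − 2·8.2 − 8.2 = 27.4.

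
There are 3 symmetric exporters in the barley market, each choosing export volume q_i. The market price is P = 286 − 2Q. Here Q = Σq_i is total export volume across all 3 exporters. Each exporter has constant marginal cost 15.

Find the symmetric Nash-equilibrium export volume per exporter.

A representative exporter's profit is π_i = q_i(286 − 2Q) − 15q_i, with Q = q_i + Σ_{j≠i} q_j.
First-order condition: 271 − 4q_i − 2Σ_{j≠i} q_j = 0.
Imposing symmetry (q_j = q for all j) turns Σ_{j≠i} q_j into 2q, so 271 = 8q and q = 33.875.

33.875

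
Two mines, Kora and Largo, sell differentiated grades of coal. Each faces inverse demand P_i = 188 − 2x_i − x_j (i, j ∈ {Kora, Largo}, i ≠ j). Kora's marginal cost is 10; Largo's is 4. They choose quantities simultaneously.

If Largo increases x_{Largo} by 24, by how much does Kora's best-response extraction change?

-6

Mine Kora's profit: π = x_{Kora}(188 − 2x_{Kora} − x_{Largo}) − 10x_{Kora}.
∂π/∂x_{Kora} = 178 − 4x_{Kora} − x_{Largo} = 0 ⇒ x_{Kora} = 44.5 − 0.25x_{Largo}.
The reaction-function slope is −0.25, so a 24-unit rise in x_{Largo} moves x_{Kora} by −0.25 × 24 = −6. Kora's best response falls — the actions are strategic substitutes.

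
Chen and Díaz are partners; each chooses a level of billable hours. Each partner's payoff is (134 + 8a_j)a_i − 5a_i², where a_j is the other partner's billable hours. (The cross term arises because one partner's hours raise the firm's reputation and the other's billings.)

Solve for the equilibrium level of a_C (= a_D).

Chen's payoff is (134 + 8a_D)a_C − 5a_C².
∂π/∂a_C = 134 + 8a_D − 10a_C = 0, so a_C = 13.4 + 0.8a_D.
By symmetry a_D = a_C; substituting into the reaction function, 0.2a_C = 13.4 and a_C = 67.

67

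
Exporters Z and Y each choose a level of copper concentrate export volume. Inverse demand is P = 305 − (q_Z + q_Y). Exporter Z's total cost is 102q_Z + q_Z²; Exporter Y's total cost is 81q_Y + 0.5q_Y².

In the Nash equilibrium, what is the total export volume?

Exporter Z's profit: π = q_Z(305 − (q_Z + q_Y)) − 102q_Z − q_Z².
∂π/∂q_Z = 203 − 4q_Z − q_Y = 0, so q_Z = 50.75 − 0.25q_Y.
For Y: ∂π/∂q_Y = 224 − 3q_Y − q_Z = 0 ⇒ q_Y = 224/3 − (1/3)q_Z.
Solving the two reaction functions simultaneously: (1 − (−0.25)(−1/3))q_Z = 50.75 − 0.25·(224/3), so (11/12)q_Z = 385/12 and q_Z = 35.
Then q_Y = 224/3 − (1/3)·35 = 63.
Total export volume: 35 + 63 = 98.

98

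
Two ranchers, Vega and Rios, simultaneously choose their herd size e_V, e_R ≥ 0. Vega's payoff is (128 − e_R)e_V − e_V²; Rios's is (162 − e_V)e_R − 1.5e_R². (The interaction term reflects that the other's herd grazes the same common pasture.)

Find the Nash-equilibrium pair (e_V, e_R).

44.4, 39.2

Expanding Vega's payoff: 128e_V − e_Re_V − e_V².
∂π/∂e_V = 128 − e_R − 2e_V = 0, so e_V = 64 − 0.5e_R.
Likewise for Rios: e_R = 54 − (1/3)e_V.
Plugging e_R into Vega's best response: e_V = 64 − 0.5(54 − (1/3)e_V) ⇒ (5/6)e_V = 37, so e_V = 44.4.
Then e_R = 54 − (1/3)·44.4 = 39.2.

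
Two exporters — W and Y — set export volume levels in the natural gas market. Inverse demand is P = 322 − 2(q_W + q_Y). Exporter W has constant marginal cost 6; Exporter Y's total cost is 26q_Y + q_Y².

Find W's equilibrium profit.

Exporter W's profit: π = q_W(322 − 2(q_W + q_Y)) − 6q_W.
∂π/∂q_W = 316 − 4q_W − 2q_Y = 0, so q_W = 79 − 0.5q_Y.
For Y: ∂π/∂q_Y = 296 − 6q_Y − 2q_W = 0 ⇒ q_Y = 148/3 − (1/3)q_W.
Plugging q_Y into W's best response: q_W = 79 − 0.5(148/3 − (1/3)q_W) ⇒ (5/6)q_W = 163/3, so q_W = 65.2.
Then q_Y = 148/3 − (1/3)·65.2 = 27.6.
Price P = 322 − 2·92.8 = 136.4.
W's profit: (136.4 − 6)·65.2 = 8502.08.

8502.08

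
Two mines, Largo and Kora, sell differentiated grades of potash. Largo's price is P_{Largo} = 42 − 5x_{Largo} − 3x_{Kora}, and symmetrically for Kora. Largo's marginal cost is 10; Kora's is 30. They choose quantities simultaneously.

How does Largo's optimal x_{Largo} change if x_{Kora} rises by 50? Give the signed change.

-15

Mine Largo's profit: π = x_{Largo}(42 − 5x_{Largo} − 3x_{Kora}) − 10x_{Largo}.
∂π/∂x_{Largo} = 32 − 10x_{Largo} − 3x_{Kora} = 0 ⇒ x_{Largo} = 3.2 − 0.3x_{Kora}.
The reaction-function slope is −0.3, so a 50-unit rise in x_{Kora} moves x_{Largo} by −0.3 × 50 = −15. Largo's best response falls — the actions are strategic substitutes.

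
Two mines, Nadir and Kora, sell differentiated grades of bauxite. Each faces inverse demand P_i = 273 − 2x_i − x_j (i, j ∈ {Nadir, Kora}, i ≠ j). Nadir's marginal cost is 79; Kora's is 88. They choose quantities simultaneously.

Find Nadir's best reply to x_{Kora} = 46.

Mine Nadir's profit: π = x_{Nadir}(273 − 2x_{Nadir} − x_{Kora}) − 79x_{Nadir}.
∂π/∂x_{Nadir} = 194 − 4x_{Nadir} − x_{Kora} = 0 ⇒ x_{Nadir} = 48.5 − 0.25x_{Kora}.
At x_{Kora} = 46: x_{Nadir} = 48.5 − 0.25·46 = 37.

37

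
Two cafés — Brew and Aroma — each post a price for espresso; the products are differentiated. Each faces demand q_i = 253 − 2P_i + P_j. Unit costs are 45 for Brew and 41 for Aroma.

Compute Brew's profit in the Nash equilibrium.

Brew's profit: π = (P_{Brew} − 45)(253 − 2P_{Brew} + P_{Aroma}).
∂π/∂P_{Brew} = 343 − 4P_{Brew} + P_{Aroma} = 0 ⇒ P_{Brew} = 85.75 + 0.25P_{Aroma}.
Similarly P_{Aroma} = 83.75 + 0.25P_{Brew}.
Solving the two reaction functions simultaneously: (1 − (0.25)(0.25))P_{Brew} = 85.75 + 0.25·83.75, so 0.9375P_{Brew} = 106.6875 and P_{Brew} = 113.8.
Then P_{Aroma} = 83.75 + 0.25·113.8 = 112.2.
q_{Brew} = 253 − 2·113.8 + 112.2 = 137.6.
Profit = (113.8 − 45)·137.6 = 9466.88.

9466.88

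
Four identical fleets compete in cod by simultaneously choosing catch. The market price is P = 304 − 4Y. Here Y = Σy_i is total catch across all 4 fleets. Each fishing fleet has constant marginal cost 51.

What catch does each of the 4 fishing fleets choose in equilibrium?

12.65

A representative fishing fleet's profit is π_i = y_i(304 − 4Y) − 51y_i, with Y = y_i + Σ_{j≠i} y_j.
First-order condition: 253 − 8y_i − 4Σ_{j≠i} y_j = 0.
In a symmetric equilibrium every fishing fleet chooses the same y, so Σ_{j≠i} y_j = 3y. The condition becomes 253 − 20y = 0, giving y = 253/20 = 12.65.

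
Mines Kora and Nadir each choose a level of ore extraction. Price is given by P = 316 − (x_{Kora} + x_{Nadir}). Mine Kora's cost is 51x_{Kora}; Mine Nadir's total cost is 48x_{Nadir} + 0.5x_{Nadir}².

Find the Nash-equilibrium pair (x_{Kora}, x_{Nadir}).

Mine Kora's profit: π = x_{Kora}(316 − (x_{Kora} + x_{Nadir})) − 51x_{Kora}.
∂π/∂x_{Kora} = 265 − 2x_{Kora} − x_{Nadir} = 0, so x_{Kora} = 132.5 − 0.5x_{Nadir}.
For Nadir: ∂π/∂x_{Nadir} = 268 − 3x_{Nadir} − x_{Kora} = 0 ⇒ x_{Nadir} = 268/3 − (1/3)x_{Kora}.
Plugging x_{Nadir} into Kora's best response: x_{Kora} = 132.5 − 0.5(268/3 − (1/3)x_{Kora}) ⇒ (5/6)x_{Kora} = 527/6, so x_{Kora} = 105.4.
Then x_{Nadir} = 268/3 − (1/3)·105.4 = 54.2.

105.4, 54.2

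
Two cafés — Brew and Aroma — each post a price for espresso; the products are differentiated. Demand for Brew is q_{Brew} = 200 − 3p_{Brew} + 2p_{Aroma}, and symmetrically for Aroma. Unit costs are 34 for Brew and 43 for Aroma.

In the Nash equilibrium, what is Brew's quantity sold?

Brew's profit: π = (p_{Brew} − 34)(200 − 3p_{Brew} + 2p_{Aroma}).
∂π/∂p_{Brew} = 302 − 6p_{Brew} + 2p_{Aroma} = 0 ⇒ p_{Brew} = 151/3 + (1/3)p_{Aroma}.
Similarly p_{Aroma} = 329/6 + (1/3)p_{Brew}.
Substituting the second reaction function into the first: p_{Brew} = 151/3 + (1/3)(329/6 + (1/3)p_{Brew}), which gives (8/9)p_{Brew} = 1235/18 ⇒ p_{Brew} = 77.1875.
Then p_{Aroma} = 329/6 + (1/3)·77.1875 = 80.5625.
q_{Brew} = 200 − 3·77.1875 + 2·80.5625 = 129.5625.

129.5625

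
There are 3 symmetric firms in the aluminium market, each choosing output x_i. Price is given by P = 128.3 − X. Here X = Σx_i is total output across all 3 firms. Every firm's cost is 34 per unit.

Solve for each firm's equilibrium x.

23.575

A representative firm's profit is π_i = x_i(128.3 − X) − 34x_i, with X = x_i + Σ_{j≠i} x_j.
First-order condition: 94.3 − 2x_i − Σ_{j≠i} x_j = 0.
In a symmetric equilibrium every firm chooses the same x, so Σ_{j≠i} x_j = 2x. The condition becomes 94.3 − 4x = 0, giving x = 94.3/4 = 23.575.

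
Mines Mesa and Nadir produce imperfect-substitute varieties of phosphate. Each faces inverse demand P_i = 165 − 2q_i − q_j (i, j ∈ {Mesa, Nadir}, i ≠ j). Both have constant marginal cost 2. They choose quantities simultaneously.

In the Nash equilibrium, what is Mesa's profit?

2125.52

Mine Mesa's profit: π = q_{Mesa}(165 − 2q_{Mesa} − q_{Nadir}) − 2q_{Mesa}.
∂π/∂q_{Mesa} = 163 − 4q_{Mesa} − q_{Nadir} = 0 ⇒ q_{Mesa} = 40.75 − 0.25q_{Nadir}.
The game is symmetric, so in equilibrium q_{Nadir} = q_{Mesa}: the reaction function gives 1.25q_{Mesa} = 40.75, hence q_{Mesa} = 32.6.
P_{Mesa} = 165 − 2·32.6 − 32.6 = 67.2.
Profit = (67.2 − 2)·32.6 = 2125.52.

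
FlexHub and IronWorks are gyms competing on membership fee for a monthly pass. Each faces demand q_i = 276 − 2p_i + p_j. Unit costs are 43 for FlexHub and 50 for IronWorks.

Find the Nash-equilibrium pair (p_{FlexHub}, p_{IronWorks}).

121.6, 124.4

FlexHub's profit: π = (p_{FlexHub} − 43)(276 − 2p_{FlexHub} + p_{IronWorks}).
∂π/∂p_{FlexHub} = 362 − 4p_{FlexHub} + p_{IronWorks} = 0 ⇒ p_{FlexHub} = 90.5 + 0.25p_{IronWorks}.
Similarly p_{IronWorks} = 94 + 0.25p_{FlexHub}.
Solving the two reaction functions simultaneously: (1 − (0.25)(0.25))p_{FlexHub} = 90.5 + 0.25·94, so 0.9375p_{FlexHub} = 114 and p_{FlexHub} = 121.6.
Then p_{IronWorks} = 94 + 0.25·121.6 = 124.4.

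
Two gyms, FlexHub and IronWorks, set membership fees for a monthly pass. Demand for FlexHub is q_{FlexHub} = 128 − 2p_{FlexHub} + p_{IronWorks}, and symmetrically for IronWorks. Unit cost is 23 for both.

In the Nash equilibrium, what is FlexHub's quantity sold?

70

FlexHub's profit: π = (p_{FlexHub} − 23)(128 − 2p_{FlexHub} + p_{IronWorks}).
∂π/∂p_{FlexHub} = 174 − 4p_{FlexHub} + p_{IronWorks} = 0 ⇒ p_{FlexHub} = 43.5 + 0.25p_{IronWorks}.
Setting p_{FlexHub} = p_{IronWorks} in the reaction function: p_{FlexHub} = 43.5 + 0.25p_{FlexHub}, so p_{FlexHub} = 43.5 / 0.75 = 58.
q_{FlexHub} = 128 − 2·58 + 58 = 70.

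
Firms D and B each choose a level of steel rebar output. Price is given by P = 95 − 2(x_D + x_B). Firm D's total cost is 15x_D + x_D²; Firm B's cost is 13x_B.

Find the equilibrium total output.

Firm D's profit: π = x_D(95 − 2(x_D + x_B)) − 15x_D − x_D².
∂π/∂x_D = 80 − 6x_D − 2x_B = 0, so x_D = 40/3 − (1/3)x_B.
For B: ∂π/∂x_B = 82 − 4x_B − 2x_D = 0 ⇒ x_B = 20.5 − 0.5x_D.
Solving the two reaction functions simultaneously: (1 − (−1/3)(−0.5))x_D = 40/3 − (1/3)·20.5, so (5/6)x_D = 6.5 and x_D = 7.8.
Then x_B = 20.5 − 0.5·7.8 = 16.6.
Total output: 7.8 + 16.6 = 24.4.

24.4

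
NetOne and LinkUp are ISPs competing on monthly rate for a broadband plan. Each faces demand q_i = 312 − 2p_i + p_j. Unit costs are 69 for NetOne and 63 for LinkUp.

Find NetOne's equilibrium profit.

NetOne's profit: π = (p_{NetOne} − 69)(312 − 2p_{NetOne} + p_{LinkUp}).
∂π/∂p_{NetOne} = 450 − 4p_{NetOne} + p_{LinkUp} = 0 ⇒ p_{NetOne} = 112.5 + 0.25p_{LinkUp}.
Similarly p_{LinkUp} = 109.5 + 0.25p_{NetOne}.
Plugging p_{LinkUp} into NetOne's best response: p_{NetOne} = 112.5 + 0.25(109.5 + 0.25p_{NetOne}) ⇒ 0.9375p_{NetOne} = 139.875, so p_{NetOne} = 149.2.
Then p_{LinkUp} = 109.5 + 0.25·149.2 = 146.8.
q_{NetOne} = 312 − 2·149.2 + 146.8 = 160.4.
Profit = (149.2 − 69)·160.4 = 12864.08.

12864.08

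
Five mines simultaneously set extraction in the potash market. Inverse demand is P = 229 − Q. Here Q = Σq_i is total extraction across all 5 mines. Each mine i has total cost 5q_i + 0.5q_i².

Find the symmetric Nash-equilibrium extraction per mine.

A representative mine's profit is π_i = q_i(229 − Q) − 5q_i − 0.5q_i², with Q = q_i + Σ_{j≠i} q_j.
First-order condition: 224 − 3q_i − Σ_{j≠i} q_j = 0.
With identical mines, set every q_j = q: then 224 − 3q − 4q = 0, i.e. q = 224/7 = 32.

32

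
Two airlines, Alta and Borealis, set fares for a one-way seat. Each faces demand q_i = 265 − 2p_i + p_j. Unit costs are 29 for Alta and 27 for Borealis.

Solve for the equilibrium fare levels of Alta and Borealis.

107.4, 106.6

Alta's profit: π = (p_{Alta} − 29)(265 − 2p_{Alta} + p_{Borealis}).
∂π/∂p_{Alta} = 323 − 4p_{Alta} + p_{Borealis} = 0 ⇒ p_{Alta} = 80.75 + 0.25p_{Borealis}.
Similarly p_{Borealis} = 79.75 + 0.25p_{Alta}.
Solving the two reaction functions simultaneously: (1 − (0.25)(0.25))p_{Alta} = 80.75 + 0.25·79.75, so 0.9375p_{Alta} = 100.6875 and p_{Alta} = 107.4.
Then p_{Borealis} = 79.75 + 0.25·107.4 = 106.6.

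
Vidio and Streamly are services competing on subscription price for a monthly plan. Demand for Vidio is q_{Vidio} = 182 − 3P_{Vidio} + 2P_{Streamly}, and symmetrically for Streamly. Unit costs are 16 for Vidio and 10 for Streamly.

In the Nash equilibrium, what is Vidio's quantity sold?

Vidio's profit: π = (P_{Vidio} − 16)(182 − 3P_{Vidio} + 2P_{Streamly}).
∂π/∂P_{Vidio} = 230 − 6P_{Vidio} + 2P_{Streamly} = 0 ⇒ P_{Vidio} = 115/3 + (1/3)P_{Streamly}.
Similarly P_{Streamly} = 106/3 + (1/3)P_{Vidio}.
Substituting the second reaction function into the first: P_{Vidio} = 115/3 + (1/3)(106/3 + (1/3)P_{Vidio}), which gives (8/9)P_{Vidio} = 451/9 ⇒ P_{Vidio} = 56.375.
Then P_{Streamly} = 106/3 + (1/3)·56.375 = 54.125.
q_{Vidio} = 182 − 3·56.375 + 2·54.125 = 121.125.

121.125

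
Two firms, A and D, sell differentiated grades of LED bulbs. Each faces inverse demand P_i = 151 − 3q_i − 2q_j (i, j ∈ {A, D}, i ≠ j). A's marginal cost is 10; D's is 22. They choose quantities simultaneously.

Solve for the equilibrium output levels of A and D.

Firm A's profit: π = q_A(151 − 3q_A − 2q_D) − 10q_A.
∂π/∂q_A = 141 − 6q_A − 2q_D = 0 ⇒ q_A = 23.5 − (1/3)q_D.
Similarly q_D = 21.5 − (1/3)q_A.
Solving the two reaction functions simultaneously: (1 − (−1/3)(−1/3))q_A = 23.5 − (1/3)·21.5, so (8/9)q_A = 49/3 and q_A = 18.375.
Then q_D = 21.5 − (1/3)·18.375 = 15.375.

18.375, 15.375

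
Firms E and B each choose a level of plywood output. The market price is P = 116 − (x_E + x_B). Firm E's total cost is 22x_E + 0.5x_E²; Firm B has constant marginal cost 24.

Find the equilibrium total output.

Firm E's profit: π = x_E(116 − (x_E + x_B)) − 22x_E − 0.5x_E².
∂π/∂x_E = 94 − 3x_E − x_B = 0, so x_E = 94/3 − (1/3)x_B.
For B: ∂π/∂x_B = 92 − 2x_B − x_E = 0 ⇒ x_B = 46 − 0.5x_E.
Substituting the second reaction function into the first: x_E = 94/3 − (1/3)(46 − 0.5x_E), which gives (5/6)x_E = 16 ⇒ x_E = 19.2.
Then x_B = 46 − 0.5·19.2 = 36.4.
Total output: 19.2 + 36.4 = 55.6.

55.6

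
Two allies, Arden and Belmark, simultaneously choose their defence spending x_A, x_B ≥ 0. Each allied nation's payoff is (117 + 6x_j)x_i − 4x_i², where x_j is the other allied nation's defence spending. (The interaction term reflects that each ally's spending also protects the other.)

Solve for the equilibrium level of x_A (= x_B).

Arden's payoff is (117 + 6x_B)x_A − 4x_A².
∂π/∂x_A = 117 + 6x_B − 8x_A = 0, so x_A = 14.625 + 0.75x_B.
By symmetry x_B = x_A; substituting into the reaction function, 0.25x_A = 14.625 and x_A = 58.5.

58.5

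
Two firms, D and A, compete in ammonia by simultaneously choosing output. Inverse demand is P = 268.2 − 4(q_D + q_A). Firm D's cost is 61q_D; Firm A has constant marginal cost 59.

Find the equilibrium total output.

34.7

Firm D's profit: π = q_D(268.2 − 4(q_D + q_A)) − 61q_D.
∂π/∂q_D = 207.2 − 8q_D − 4q_A = 0, so q_D = 25.9 − 0.5q_A.
By the same steps for A: q_A = 26.15 − 0.5q_D.
Plugging q_A into D's best response: q_D = 25.9 − 0.5(26.15 − 0.5q_D) ⇒ 0.75q_D = 12.825, so q_D = 17.1.
Then q_A = 26.15 − 0.5·17.1 = 17.6.
Total output: 17.1 + 17.6 = 34.7.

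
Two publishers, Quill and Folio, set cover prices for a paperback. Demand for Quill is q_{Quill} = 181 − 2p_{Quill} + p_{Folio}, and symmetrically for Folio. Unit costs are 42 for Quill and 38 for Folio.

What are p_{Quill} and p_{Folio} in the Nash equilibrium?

87.8, 86.2

Quill's profit: π = (p_{Quill} − 42)(181 − 2p_{Quill} + p_{Folio}).
∂π/∂p_{Quill} = 265 − 4p_{Quill} + p_{Folio} = 0 ⇒ p_{Quill} = 66.25 + 0.25p_{Folio}.
Similarly p_{Folio} = 64.25 + 0.25p_{Quill}.
Solving the two reaction functions simultaneously: (1 − (0.25)(0.25))p_{Quill} = 66.25 + 0.25·64.25, so 0.9375p_{Quill} = 82.3125 and p_{Quill} = 87.8.
Then p_{Folio} = 64.25 + 0.25·87.8 = 86.2.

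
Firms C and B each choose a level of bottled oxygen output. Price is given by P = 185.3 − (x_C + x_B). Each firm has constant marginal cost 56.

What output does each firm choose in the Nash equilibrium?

Firm C's profit: π = x_C(185.3 − (x_C + x_B)) − 56x_C.
∂π/∂x_C = 129.3 − 2x_C − x_B = 0, so x_C = 64.65 − 0.5x_B.
The game is symmetric, so in equilibrium x_B = x_C: the reaction function gives 1.5x_C = 64.65, hence x_C = 43.1.

43.1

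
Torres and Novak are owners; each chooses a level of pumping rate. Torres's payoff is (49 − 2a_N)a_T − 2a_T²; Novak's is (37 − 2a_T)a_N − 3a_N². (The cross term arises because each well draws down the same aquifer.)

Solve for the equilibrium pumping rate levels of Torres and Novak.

Expanding Torres's payoff: 49a_T − 2a_Na_T − 2a_T².
∂π/∂a_T = 49 − 2a_N − 4a_T = 0, so a_T = 12.25 − 0.5a_N.
Likewise for Novak: a_N = 37/6 − (1/3)a_T.
Plugging a_N into Torres's best response: a_T = 12.25 − 0.5(37/6 − (1/3)a_T) ⇒ (5/6)a_T = 55/6, so a_T = 11.
Then a_N = 37/6 − (1/3)·11 = 2.5.

11, 2.5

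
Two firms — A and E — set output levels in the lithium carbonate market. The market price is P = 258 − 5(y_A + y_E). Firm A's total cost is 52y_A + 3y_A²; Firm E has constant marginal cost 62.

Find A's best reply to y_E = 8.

10.375

Firm A's profit: π = y_A(258 − 5(y_A + y_E)) − 52y_A − 3y_A².
∂π/∂y_A = 206 − 16y_A − 5y_E = 0, so y_A = 12.875 − 0.3125y_E.
At y_E = 8: y_A = 12.875 − 0.3125·8 = 10.375.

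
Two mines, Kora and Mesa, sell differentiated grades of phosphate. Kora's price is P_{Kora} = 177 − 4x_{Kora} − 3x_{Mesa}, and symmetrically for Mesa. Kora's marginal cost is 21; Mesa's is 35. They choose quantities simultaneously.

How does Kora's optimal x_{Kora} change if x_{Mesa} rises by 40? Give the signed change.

-15

Mine Kora's profit: π = x_{Kora}(177 − 4x_{Kora} − 3x_{Mesa}) − 21x_{Kora}.
∂π/∂x_{Kora} = 156 − 8x_{Kora} − 3x_{Mesa} = 0 ⇒ x_{Kora} = 19.5 − 0.375x_{Mesa}.
The reaction-function slope is −0.375, so a 40-unit rise in x_{Mesa} moves x_{Kora} by −0.375 × 40 = −15. Kora's best response falls — the actions are strategic substitutes.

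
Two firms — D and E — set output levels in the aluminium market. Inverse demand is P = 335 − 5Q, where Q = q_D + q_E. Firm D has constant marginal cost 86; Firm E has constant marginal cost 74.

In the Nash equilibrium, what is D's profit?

Firm D's profit: π = q_D(335 − 5(q_D + q_E)) − 86q_D.
∂π/∂q_D = 249 − 10q_D − 5q_E = 0, so q_D = 24.9 − 0.5q_E.
By the same steps for E: q_E = 26.1 − 0.5q_D.
Substituting the second reaction function into the first: q_D = 24.9 − 0.5(26.1 − 0.5q_D), which gives 0.75q_D = 11.85 ⇒ q_D = 15.8.
Then q_E = 26.1 − 0.5·15.8 = 18.2.
Price P = 335 − 5·34 = 165.
D's profit: (165 − 86)·15.8 = 1248.2.

1248.2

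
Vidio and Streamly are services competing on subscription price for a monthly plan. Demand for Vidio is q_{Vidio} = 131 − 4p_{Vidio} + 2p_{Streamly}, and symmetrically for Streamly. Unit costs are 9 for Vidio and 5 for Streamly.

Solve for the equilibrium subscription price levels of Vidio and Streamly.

27.3, 25.7

Vidio's profit: π = (p_{Vidio} − 9)(131 − 4p_{Vidio} + 2p_{Streamly}).
∂π/∂p_{Vidio} = 167 − 8p_{Vidio} + 2p_{Streamly} = 0 ⇒ p_{Vidio} = 20.875 + 0.25p_{Streamly}.
Similarly p_{Streamly} = 18.875 + 0.25p_{Vidio}.
Plugging p_{Streamly} into Vidio's best response: p_{Vidio} = 20.875 + 0.25(18.875 + 0.25p_{Vidio}) ⇒ 0.9375p_{Vidio} = 819/32, so p_{Vidio} = 27.3.
Then p_{Streamly} = 18.875 + 0.25·27.3 = 25.7.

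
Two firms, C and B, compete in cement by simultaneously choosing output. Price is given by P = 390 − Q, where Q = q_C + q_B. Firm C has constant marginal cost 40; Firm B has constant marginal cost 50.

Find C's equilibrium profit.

14400

Firm C's profit: π = q_C(390 − (q_C + q_B)) − 40q_C.
∂π/∂q_C = 350 − 2q_C − q_B = 0, so q_C = 175 − 0.5q_B.
By the same steps for B: q_B = 170 − 0.5q_C.
Plugging q_B into C's best response: q_C = 175 − 0.5(170 − 0.5q_C) ⇒ 0.75q_C = 90, so q_C = 120.
Then q_B = 170 − 0.5·120 = 110.
Price P = 390 − 230 = 160.
C's profit: (160 − 40)·120 = 14400.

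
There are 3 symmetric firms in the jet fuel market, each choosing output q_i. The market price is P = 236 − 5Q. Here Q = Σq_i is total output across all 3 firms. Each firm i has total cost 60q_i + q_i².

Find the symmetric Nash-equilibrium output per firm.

A representative firm's profit is π_i = q_i(236 − 5Q) − 60q_i − q_i², with Q = q_i + Σ_{j≠i} q_j.
First-order condition: 176 − 12q_i − 5Σ_{j≠i} q_j = 0.
In a symmetric equilibrium every firm chooses the same q, so Σ_{j≠i} q_j = 2q. The condition becomes 176 − 22q = 0, giving q = 176/22 = 8.

8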